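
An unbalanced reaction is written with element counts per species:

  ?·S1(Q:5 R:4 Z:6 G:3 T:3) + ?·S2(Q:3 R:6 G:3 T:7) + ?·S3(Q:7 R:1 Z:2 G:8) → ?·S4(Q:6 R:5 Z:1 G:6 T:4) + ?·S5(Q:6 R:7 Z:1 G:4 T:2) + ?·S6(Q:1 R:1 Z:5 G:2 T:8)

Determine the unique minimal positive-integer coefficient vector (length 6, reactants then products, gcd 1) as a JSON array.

Coefficients: [4, 6, 2, 3, 5, 4]

Q: 4·5+6·3+2·7 = 52 | 3·6+5·6+4·1 = 52
R: 4·4+6·6+2·1 = 54 | 3·5+5·7+4·1 = 54
Z: 4·6+6·0+2·2 = 28 | 3·1+5·1+4·5 = 28
G: 4·3+6·3+2·8 = 46 | 3·6+5·4+4·2 = 46
T: 4·3+6·7+2·0 = 54 | 3·4+5·2+4·8 = 54
gcd(4,6,2,3,5,4) = 1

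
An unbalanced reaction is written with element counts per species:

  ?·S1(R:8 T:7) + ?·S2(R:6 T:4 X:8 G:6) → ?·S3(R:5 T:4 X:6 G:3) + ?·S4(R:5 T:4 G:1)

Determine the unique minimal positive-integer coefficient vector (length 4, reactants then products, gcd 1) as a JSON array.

R: 4·8+3·6 = 50 | 4·5+6·5 = 50
T: 4·7+3·4 = 40 | 4·4+6·4 = 40
X: 4·0+3·8 = 24 | 4·6+6·0 = 24
G: 4·0+3·6 = 18 | 4·3+6·1 = 18
gcd(4,3,4,6) = 1

Coefficients: [4, 3, 4, 6]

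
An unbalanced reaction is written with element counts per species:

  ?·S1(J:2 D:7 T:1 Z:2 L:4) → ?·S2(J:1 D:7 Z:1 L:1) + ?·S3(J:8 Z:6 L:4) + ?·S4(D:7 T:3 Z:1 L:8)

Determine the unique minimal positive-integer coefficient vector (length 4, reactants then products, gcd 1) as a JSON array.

Coefficients: [6, 4, 1, 2]

J: 6·2 = 12 | 4·1+1·8+2·0 = 12
D: 6·7 = 42 | 4·7+1·0+2·7 = 42
T: 6·1 = 6 | 4·0+1·0+2·3 = 6
Z: 6·2 = 12 | 4·1+1·6+2·1 = 12
L: 6·4 = 24 | 4·1+1·4+2·8 = 24
gcd(6,4,1,2) = 1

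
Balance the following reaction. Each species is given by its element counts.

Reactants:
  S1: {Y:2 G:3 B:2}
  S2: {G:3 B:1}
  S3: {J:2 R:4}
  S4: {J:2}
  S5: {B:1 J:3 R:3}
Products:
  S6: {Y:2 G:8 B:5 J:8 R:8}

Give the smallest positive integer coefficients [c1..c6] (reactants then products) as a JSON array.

Y: 3·2+5·0+3·0+3·0+4·0 = 6 | 3·2 = 6
G: 3·3+5·3+3·0+3·0+4·0 = 24 | 3·8 = 24
B: 3·2+5·1+3·0+3·0+4·1 = 15 | 3·5 = 15
J: 3·0+5·0+3·2+3·2+4·3 = 24 | 3·8 = 24
R: 3·0+5·0+3·4+3·0+4·3 = 24 | 3·8 = 24
gcd(3,5,3,3,4,3) = 1

Coefficients: [3, 5, 3, 3, 4, 3]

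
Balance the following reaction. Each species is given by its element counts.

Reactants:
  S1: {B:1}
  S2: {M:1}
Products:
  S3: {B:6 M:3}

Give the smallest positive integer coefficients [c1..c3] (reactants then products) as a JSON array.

B: 6·1+3·0 = 6 | 1·6 = 6
M: 6·0+3·1 = 3 | 1·3 = 3
gcd(6,3,1) = 1

Coefficients: [6, 3, 1]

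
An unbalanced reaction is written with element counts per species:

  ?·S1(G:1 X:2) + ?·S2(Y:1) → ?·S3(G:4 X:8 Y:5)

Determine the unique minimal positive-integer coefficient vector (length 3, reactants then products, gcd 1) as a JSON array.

Coefficients: [4, 5, 1]

G: 4·1+5·0 = 4 | 1·4 = 4
X: 4·2+5·0 = 8 | 1·8 = 8
Y: 4·0+5·1 = 5 | 1·5 = 5
gcd(4,5,1) = 1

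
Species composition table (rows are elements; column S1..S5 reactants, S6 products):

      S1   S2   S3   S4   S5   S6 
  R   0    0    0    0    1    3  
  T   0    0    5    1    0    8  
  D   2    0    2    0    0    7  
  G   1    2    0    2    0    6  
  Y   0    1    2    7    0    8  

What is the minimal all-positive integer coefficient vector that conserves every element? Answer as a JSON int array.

R: 4·0+3·0+3·0+1·0+6·1 = 6 | 2·3 = 6
T: 4·0+3·0+3·5+1·1+6·0 = 16 | 2·8 = 16
D: 4·2+3·0+3·2+1·0+6·0 = 14 | 2·7 = 14
G: 4·1+3·2+3·0+1·2+6·0 = 12 | 2·6 = 12
Y: 4·0+3·1+3·2+1·7+6·0 = 16 | 2·8 = 16
gcd(4,3,3,1,6,2) = 1

Coefficients: [4, 3, 3, 1, 6, 2]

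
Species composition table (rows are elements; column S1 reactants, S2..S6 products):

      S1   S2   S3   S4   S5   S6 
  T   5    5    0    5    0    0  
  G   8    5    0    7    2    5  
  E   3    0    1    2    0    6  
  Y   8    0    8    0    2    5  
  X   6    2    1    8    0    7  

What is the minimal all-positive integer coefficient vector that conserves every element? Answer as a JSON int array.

T: 6·5 = 30 | 5·5+4·0+1·5+3·0+2·0 = 30
G: 6·8 = 48 | 5·5+4·0+1·7+3·2+2·5 = 48
E: 6·3 = 18 | 5·0+4·1+1·2+3·0+2·6 = 18
Y: 6·8 = 48 | 5·0+4·8+1·0+3·2+2·5 = 48
X: 6·6 = 36 | 5·2+4·1+1·8+3·0+2·7 = 36
gcd(6,5,4,1,3,2) = 1

Coefficients: [6, 5, 4, 1, 3, 2]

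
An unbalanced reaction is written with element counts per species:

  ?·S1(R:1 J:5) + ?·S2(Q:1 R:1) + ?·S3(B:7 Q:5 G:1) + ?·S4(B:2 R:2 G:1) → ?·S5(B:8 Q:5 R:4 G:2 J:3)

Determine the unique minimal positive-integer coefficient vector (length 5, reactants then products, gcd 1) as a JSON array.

B: 3·0+5·0+4·7+6·2 = 40 | 5·8 = 40
Q: 3·0+5·1+4·5+6·0 = 25 | 5·5 = 25
R: 3·1+5·1+4·0+6·2 = 20 | 5·4 = 20
G: 3·0+5·0+4·1+6·1 = 10 | 5·2 = 10
J: 3·5+5·0+4·0+6·0 = 15 | 5·3 = 15
gcd(3,5,4,6,5) = 1

Coefficients: [3, 5, 4, 6, 5]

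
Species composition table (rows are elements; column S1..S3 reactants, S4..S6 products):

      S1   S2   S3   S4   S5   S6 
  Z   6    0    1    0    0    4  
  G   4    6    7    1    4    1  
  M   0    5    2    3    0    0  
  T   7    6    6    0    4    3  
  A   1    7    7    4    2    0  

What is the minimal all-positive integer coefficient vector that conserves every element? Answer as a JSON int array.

Z: 3·6+1·0+2·1 = 20 | 3·0+6·0+5·4 = 20
G: 3·4+1·6+2·7 = 32 | 3·1+6·4+5·1 = 32
M: 3·0+1·5+2·2 = 9 | 3·3+6·0+5·0 = 9
T: 3·7+1·6+2·6 = 39 | 3·0+6·4+5·3 = 39
A: 3·1+1·7+2·7 = 24 | 3·4+6·2+5·0 = 24
gcd(3,1,2,3,6,5) = 1

Coefficients: [3, 1, 2, 3, 6, 5]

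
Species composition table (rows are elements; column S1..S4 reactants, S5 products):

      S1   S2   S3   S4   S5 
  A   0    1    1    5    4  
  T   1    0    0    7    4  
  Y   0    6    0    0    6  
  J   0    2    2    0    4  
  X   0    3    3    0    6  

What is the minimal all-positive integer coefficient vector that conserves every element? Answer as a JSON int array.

Coefficients: [6, 5, 5, 2, 5]

A: 6·0+5·1+5·1+2·5 = 20 | 5·4 = 20
T: 6·1+5·0+5·0+2·7 = 20 | 5·4 = 20
Y: 6·0+5·6+5·0+2·0 = 30 | 5·6 = 30
J: 6·0+5·2+5·2+2·0 = 20 | 5·4 = 20
X: 6·0+5·3+5·3+2·0 = 30 | 5·6 = 30
gcd(6,5,5,2,5) = 1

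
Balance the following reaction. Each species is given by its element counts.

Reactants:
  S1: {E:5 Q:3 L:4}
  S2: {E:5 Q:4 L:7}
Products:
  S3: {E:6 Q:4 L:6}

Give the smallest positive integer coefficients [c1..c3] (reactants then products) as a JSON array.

Coefficients: [4, 2, 5]

E: 4·5+2·5 = 30 | 5·6 = 30
Q: 4·3+2·4 = 20 | 5·4 = 20
L: 4·4+2·7 = 30 | 5·6 = 30
gcd(4,2,5) = 1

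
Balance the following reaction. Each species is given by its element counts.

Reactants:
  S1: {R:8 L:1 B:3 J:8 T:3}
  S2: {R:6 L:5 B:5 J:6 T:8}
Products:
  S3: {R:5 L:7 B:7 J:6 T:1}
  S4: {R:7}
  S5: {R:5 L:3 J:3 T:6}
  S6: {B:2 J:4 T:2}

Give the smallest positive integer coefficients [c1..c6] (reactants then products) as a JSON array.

Coefficients: [3, 2, 1, 3, 2, 6]

R: 3·8+2·6 = 36 | 1·5+3·7+2·5+6·0 = 36
L: 3·1+2·5 = 13 | 1·7+3·0+2·3+6·0 = 13
B: 3·3+2·5 = 19 | 1·7+3·0+2·0+6·2 = 19
J: 3·8+2·6 = 36 | 1·6+3·0+2·3+6·4 = 36
T: 3·3+2·8 = 25 | 1·1+3·0+2·6+6·2 = 25
gcd(3,2,1,3,2,6) = 1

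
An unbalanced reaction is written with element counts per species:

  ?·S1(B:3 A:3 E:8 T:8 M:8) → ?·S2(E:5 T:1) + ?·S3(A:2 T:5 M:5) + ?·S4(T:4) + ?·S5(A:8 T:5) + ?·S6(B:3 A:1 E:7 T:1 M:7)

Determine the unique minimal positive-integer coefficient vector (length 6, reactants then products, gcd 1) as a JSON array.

Coefficients: [5, 1, 1, 6, 1, 5]

B: 5·3 = 15 | 1·0+1·0+6·0+1·0+5·3 = 15
A: 5·3 = 15 | 1·0+1·2+6·0+1·8+5·1 = 15
E: 5·8 = 40 | 1·5+1·0+6·0+1·0+5·7 = 40
T: 5·8 = 40 | 1·1+1·5+6·4+1·5+5·1 = 40
M: 5·8 = 40 | 1·0+1·5+6·0+1·0+5·7 = 40
gcd(5,1,1,6,1,5) = 1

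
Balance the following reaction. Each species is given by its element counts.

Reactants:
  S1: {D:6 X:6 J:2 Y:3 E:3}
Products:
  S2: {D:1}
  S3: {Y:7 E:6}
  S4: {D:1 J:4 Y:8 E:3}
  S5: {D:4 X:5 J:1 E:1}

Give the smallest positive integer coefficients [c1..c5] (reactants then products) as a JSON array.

D: 5·6 = 30 | 5·1+1·0+1·1+6·4 = 30
X: 5·6 = 30 | 5·0+1·0+1·0+6·5 = 30
J: 5·2 = 10 | 5·0+1·0+1·4+6·1 = 10
Y: 5·3 = 15 | 5·0+1·7+1·8+6·0 = 15
E: 5·3 = 15 | 5·0+1·6+1·3+6·1 = 15
gcd(5,5,1,1,6) = 1

Coefficients: [5, 5, 1, 1, 6]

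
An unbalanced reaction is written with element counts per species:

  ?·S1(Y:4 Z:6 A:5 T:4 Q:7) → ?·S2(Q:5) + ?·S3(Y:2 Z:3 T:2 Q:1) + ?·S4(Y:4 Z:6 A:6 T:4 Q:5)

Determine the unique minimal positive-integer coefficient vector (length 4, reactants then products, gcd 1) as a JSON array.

Coefficients: [6, 3, 2, 5]

Y: 6·4 = 24 | 3·0+2·2+5·4 = 24
Z: 6·6 = 36 | 3·0+2·3+5·6 = 36
A: 6·5 = 30 | 3·0+2·0+5·6 = 30
T: 6·4 = 24 | 3·0+2·2+5·4 = 24
Q: 6·7 = 42 | 3·5+2·1+5·5 = 42
gcd(6,3,2,5) = 1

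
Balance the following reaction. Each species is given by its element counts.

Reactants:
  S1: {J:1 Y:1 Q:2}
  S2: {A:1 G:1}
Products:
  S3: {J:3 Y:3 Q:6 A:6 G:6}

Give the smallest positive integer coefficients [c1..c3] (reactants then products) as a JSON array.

J: 3·1+6·0 = 3 | 1·3 = 3
Y: 3·1+6·0 = 3 | 1·3 = 3
Q: 3·2+6·0 = 6 | 1·6 = 6
A: 3·0+6·1 = 6 | 1·6 = 6
G: 3·0+6·1 = 6 | 1·6 = 6
gcd(3,6,1) = 1

Coefficients: [3, 6, 1]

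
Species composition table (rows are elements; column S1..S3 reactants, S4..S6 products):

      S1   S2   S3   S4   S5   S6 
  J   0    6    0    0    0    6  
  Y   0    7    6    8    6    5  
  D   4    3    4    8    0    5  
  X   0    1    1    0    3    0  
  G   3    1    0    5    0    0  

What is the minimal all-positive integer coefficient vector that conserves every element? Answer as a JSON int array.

J: 3·0+6·6+6·0 = 36 | 3·0+4·0+6·6 = 36
Y: 3·0+6·7+6·6 = 78 | 3·8+4·6+6·5 = 78
D: 3·4+6·3+6·4 = 54 | 3·8+4·0+6·5 = 54
X: 3·0+6·1+6·1 = 12 | 3·0+4·3+6·0 = 12
G: 3·3+6·1+6·0 = 15 | 3·5+4·0+6·0 = 15
gcd(3,6,6,3,4,6) = 1

Coefficients: [3, 6, 6, 3, 4, 6]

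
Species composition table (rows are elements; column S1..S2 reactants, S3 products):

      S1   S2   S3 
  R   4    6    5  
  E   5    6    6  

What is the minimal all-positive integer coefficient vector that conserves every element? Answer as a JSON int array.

R: 6·4+1·6 = 30 | 6·5 = 30
E: 6·5+1·6 = 36 | 6·6 = 36
gcd(6,1,6) = 1

Coefficients: [6, 1, 6]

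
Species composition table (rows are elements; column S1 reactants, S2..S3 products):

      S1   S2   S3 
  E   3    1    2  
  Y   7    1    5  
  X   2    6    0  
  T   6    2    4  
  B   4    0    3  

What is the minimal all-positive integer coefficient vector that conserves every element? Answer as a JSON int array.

Coefficients: [3, 1, 4]

E: 3·3 = 9 | 1·1+4·2 = 9
Y: 3·7 = 21 | 1·1+4·5 = 21
X: 3·2 = 6 | 1·6+4·0 = 6
T: 3·6 = 18 | 1·2+4·4 = 18
B: 3·4 = 12 | 1·0+4·3 = 12
gcd(3,1,4) = 1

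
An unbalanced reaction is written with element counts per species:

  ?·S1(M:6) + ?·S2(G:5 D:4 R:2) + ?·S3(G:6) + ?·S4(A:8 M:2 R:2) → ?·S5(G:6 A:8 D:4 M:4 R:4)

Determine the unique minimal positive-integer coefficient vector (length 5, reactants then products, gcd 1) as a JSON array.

Coefficients: [2, 6, 1, 6, 6]

G: 2·0+6·5+1·6+6·0 = 36 | 6·6 = 36
A: 2·0+6·0+1·0+6·8 = 48 | 6·8 = 48
D: 2·0+6·4+1·0+6·0 = 24 | 6·4 = 24
M: 2·6+6·0+1·0+6·2 = 24 | 6·4 = 24
R: 2·0+6·2+1·0+6·2 = 24 | 6·4 = 24
gcd(2,6,1,6,6) = 1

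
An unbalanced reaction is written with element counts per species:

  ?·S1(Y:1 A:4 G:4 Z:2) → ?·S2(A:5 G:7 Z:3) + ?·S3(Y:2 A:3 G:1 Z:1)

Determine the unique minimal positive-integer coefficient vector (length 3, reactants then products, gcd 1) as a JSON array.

Y: 2·1 = 2 | 1·0+1·2 = 2
A: 2·4 = 8 | 1·5+1·3 = 8
G: 2·4 = 8 | 1·7+1·1 = 8
Z: 2·2 = 4 | 1·3+1·1 = 4
gcd(2,1,1) = 1

Coefficients: [2, 1, 1]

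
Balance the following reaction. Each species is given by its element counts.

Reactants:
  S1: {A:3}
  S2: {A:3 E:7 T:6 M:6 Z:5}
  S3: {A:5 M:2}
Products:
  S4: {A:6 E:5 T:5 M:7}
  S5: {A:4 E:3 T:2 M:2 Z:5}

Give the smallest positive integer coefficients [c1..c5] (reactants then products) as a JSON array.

Coefficients: [3, 5, 4, 4, 5]

A: 3·3+5·3+4·5 = 44 | 4·6+5·4 = 44
E: 3·0+5·7+4·0 = 35 | 4·5+5·3 = 35
T: 3·0+5·6+4·0 = 30 | 4·5+5·2 = 30
M: 3·0+5·6+4·2 = 38 | 4·7+5·2 = 38
Z: 3·0+5·5+4·0 = 25 | 4·0+5·5 = 25
gcd(3,5,4,4,5) = 1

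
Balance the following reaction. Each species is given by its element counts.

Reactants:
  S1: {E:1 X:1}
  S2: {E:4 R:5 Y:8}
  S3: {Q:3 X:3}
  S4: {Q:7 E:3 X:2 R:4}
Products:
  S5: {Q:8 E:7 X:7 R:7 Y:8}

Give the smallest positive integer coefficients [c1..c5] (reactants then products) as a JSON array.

Coefficients: [3, 2, 3, 1, 2]

Q: 3·0+2·0+3·3+1·7 = 16 | 2·8 = 16
E: 3·1+2·4+3·0+1·3 = 14 | 2·7 = 14
X: 3·1+2·0+3·3+1·2 = 14 | 2·7 = 14
R: 3·0+2·5+3·0+1·4 = 14 | 2·7 = 14
Y: 3·0+2·8+3·0+1·0 = 16 | 2·8 = 16
gcd(3,2,3,1,2) = 1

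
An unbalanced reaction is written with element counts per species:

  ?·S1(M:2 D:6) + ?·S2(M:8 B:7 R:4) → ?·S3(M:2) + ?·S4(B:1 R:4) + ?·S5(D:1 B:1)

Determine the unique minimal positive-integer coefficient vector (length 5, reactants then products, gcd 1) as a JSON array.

M: 1·2+1·8 = 10 | 5·2+1·0+6·0 = 10
D: 1·6+1·0 = 6 | 5·0+1·0+6·1 = 6
B: 1·0+1·7 = 7 | 5·0+1·1+6·1 = 7
R: 1·0+1·4 = 4 | 5·0+1·4+6·0 = 4
gcd(1,1,5,1,6) = 1

Coefficients: [1, 1, 5, 1, 6]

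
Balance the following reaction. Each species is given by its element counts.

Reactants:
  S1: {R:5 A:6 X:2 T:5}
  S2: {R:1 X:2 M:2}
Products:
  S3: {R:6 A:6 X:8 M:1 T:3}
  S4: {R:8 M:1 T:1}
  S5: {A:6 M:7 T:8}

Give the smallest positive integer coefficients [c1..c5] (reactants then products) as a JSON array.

R: 3·5+5·1 = 20 | 2·6+1·8+1·0 = 20
A: 3·6+5·0 = 18 | 2·6+1·0+1·6 = 18
X: 3·2+5·2 = 16 | 2·8+1·0+1·0 = 16
M: 3·0+5·2 = 10 | 2·1+1·1+1·7 = 10
T: 3·5+5·0 = 15 | 2·3+1·1+1·8 = 15
gcd(3,5,2,1,1) = 1

Coefficients: [3, 5, 2, 1, 1]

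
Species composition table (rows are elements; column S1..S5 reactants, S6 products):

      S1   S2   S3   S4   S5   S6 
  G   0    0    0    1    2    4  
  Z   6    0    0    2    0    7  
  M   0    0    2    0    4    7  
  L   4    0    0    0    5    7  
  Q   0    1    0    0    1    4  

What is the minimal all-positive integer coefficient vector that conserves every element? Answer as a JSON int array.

G: 1·0+6·0+3·0+4·1+2·2 = 8 | 2·4 = 8
Z: 1·6+6·0+3·0+4·2+2·0 = 14 | 2·7 = 14
M: 1·0+6·0+3·2+4·0+2·4 = 14 | 2·7 = 14
L: 1·4+6·0+3·0+4·0+2·5 = 14 | 2·7 = 14
Q: 1·0+6·1+3·0+4·0+2·1 = 8 | 2·4 = 8
gcd(1,6,3,4,2,2) = 1

Coefficients: [1, 6, 3, 4, 2, 2]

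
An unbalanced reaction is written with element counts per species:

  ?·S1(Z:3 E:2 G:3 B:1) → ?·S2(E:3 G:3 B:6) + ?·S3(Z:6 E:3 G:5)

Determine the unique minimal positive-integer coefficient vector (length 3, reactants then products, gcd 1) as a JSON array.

Coefficients: [6, 1, 3]

Z: 6·3 = 18 | 1·0+3·6 = 18
E: 6·2 = 12 | 1·3+3·3 = 12
G: 6·3 = 18 | 1·3+3·5 = 18
B: 6·1 = 6 | 1·6+3·0 = 6
gcd(6,1,3) = 1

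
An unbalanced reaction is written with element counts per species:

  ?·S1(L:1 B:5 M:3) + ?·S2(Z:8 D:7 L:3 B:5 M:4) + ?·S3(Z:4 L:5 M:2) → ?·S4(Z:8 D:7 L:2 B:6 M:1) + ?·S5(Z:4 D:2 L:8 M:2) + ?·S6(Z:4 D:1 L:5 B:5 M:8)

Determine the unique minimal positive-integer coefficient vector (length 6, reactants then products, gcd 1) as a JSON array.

Z: 5·0+6·8+4·4 = 64 | 5·8+1·4+5·4 = 64
D: 5·0+6·7+4·0 = 42 | 5·7+1·2+5·1 = 42
L: 5·1+6·3+4·5 = 43 | 5·2+1·8+5·5 = 43
B: 5·5+6·5+4·0 = 55 | 5·6+1·0+5·5 = 55
M: 5·3+6·4+4·2 = 47 | 5·1+1·2+5·8 = 47
gcd(5,6,4,5,1,5) = 1

Coefficients: [5, 6, 4, 5, 1, 5]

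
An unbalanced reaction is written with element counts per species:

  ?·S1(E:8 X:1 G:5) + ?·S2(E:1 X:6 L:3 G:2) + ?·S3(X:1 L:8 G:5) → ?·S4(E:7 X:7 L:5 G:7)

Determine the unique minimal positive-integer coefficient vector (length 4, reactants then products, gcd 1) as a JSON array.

Coefficients: [3, 4, 1, 4]

E: 3·8+4·1+1·0 = 28 | 4·7 = 28
X: 3·1+4·6+1·1 = 28 | 4·7 = 28
L: 3·0+4·3+1·8 = 20 | 4·5 = 20
G: 3·5+4·2+1·5 = 28 | 4·7 = 28
gcd(3,4,1,4) = 1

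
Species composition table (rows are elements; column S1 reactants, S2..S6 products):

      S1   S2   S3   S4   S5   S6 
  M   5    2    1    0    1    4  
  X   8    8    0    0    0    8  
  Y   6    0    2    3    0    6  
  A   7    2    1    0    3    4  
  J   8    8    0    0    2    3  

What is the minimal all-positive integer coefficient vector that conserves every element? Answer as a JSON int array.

M: 5·5 = 25 | 3·2+6·1+2·0+5·1+2·4 = 25
X: 5·8 = 40 | 3·8+6·0+2·0+5·0+2·8 = 40
Y: 5·6 = 30 | 3·0+6·2+2·3+5·0+2·6 = 30
A: 5·7 = 35 | 3·2+6·1+2·0+5·3+2·4 = 35
J: 5·8 = 40 | 3·8+6·0+2·0+5·2+2·3 = 40
gcd(5,3,6,2,5,2) = 1

Coefficients: [5, 3, 6, 2, 5, 2]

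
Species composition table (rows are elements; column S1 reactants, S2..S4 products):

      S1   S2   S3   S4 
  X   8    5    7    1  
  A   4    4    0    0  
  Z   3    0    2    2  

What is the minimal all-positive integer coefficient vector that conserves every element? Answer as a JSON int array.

Coefficients: [4, 4, 1, 5]

X: 4·8 = 32 | 4·5+1·7+5·1 = 32
A: 4·4 = 16 | 4·4+1·0+5·0 = 16
Z: 4·3 = 12 | 4·0+1·2+5·2 = 12
gcd(4,4,1,5) = 1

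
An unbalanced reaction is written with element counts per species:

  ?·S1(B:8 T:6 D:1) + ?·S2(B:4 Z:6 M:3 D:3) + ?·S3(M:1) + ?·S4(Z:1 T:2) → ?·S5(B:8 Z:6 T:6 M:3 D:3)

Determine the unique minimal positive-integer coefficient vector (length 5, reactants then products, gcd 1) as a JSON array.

B: 3·8+4·4+3·0+6·0 = 40 | 5·8 = 40
Z: 3·0+4·6+3·0+6·1 = 30 | 5·6 = 30
T: 3·6+4·0+3·0+6·2 = 30 | 5·6 = 30
M: 3·0+4·3+3·1+6·0 = 15 | 5·3 = 15
D: 3·1+4·3+3·0+6·0 = 15 | 5·3 = 15
gcd(3,4,3,6,5) = 1

Coefficients: [3, 4, 3, 6, 5]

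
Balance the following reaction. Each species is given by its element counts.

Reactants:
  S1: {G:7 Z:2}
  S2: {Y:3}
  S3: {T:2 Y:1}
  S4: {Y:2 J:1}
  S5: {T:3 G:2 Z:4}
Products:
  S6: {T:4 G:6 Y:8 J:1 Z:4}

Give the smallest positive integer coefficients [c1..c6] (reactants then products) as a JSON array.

T: 2·0+5·0+3·2+3·0+2·3 = 12 | 3·4 = 12
G: 2·7+5·0+3·0+3·0+2·2 = 18 | 3·6 = 18
Y: 2·0+5·3+3·1+3·2+2·0 = 24 | 3·8 = 24
J: 2·0+5·0+3·0+3·1+2·0 = 3 | 3·1 = 3
Z: 2·2+5·0+3·0+3·0+2·4 = 12 | 3·4 = 12
gcd(2,5,3,3,2,3) = 1

Coefficients: [2, 5, 3, 3, 2, 3]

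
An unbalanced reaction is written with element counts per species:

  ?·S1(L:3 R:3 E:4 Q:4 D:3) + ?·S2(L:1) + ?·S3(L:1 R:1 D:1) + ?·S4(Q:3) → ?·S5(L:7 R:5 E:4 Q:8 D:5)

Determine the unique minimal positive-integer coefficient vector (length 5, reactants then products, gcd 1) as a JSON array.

Coefficients: [3, 6, 6, 4, 3]

L: 3·3+6·1+6·1+4·0 = 21 | 3·7 = 21
R: 3·3+6·0+6·1+4·0 = 15 | 3·5 = 15
E: 3·4+6·0+6·0+4·0 = 12 | 3·4 = 12
Q: 3·4+6·0+6·0+4·3 = 24 | 3·8 = 24
D: 3·3+6·0+6·1+4·0 = 15 | 3·5 = 15
gcd(3,6,6,4,3) = 1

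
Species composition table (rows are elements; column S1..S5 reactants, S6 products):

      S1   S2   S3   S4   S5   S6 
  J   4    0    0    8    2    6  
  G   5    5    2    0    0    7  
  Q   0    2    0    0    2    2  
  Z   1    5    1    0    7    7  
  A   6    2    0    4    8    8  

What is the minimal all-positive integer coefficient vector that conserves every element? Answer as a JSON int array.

J: 2·4+4·0+6·0+3·8+2·2 = 36 | 6·6 = 36
G: 2·5+4·5+6·2+3·0+2·0 = 42 | 6·7 = 42
Q: 2·0+4·2+6·0+3·0+2·2 = 12 | 6·2 = 12
Z: 2·1+4·5+6·1+3·0+2·7 = 42 | 6·7 = 42
A: 2·6+4·2+6·0+3·4+2·8 = 48 | 6·8 = 48
gcd(2,4,6,3,2,6) = 1

Coefficients: [2, 4, 6, 3, 2, 6]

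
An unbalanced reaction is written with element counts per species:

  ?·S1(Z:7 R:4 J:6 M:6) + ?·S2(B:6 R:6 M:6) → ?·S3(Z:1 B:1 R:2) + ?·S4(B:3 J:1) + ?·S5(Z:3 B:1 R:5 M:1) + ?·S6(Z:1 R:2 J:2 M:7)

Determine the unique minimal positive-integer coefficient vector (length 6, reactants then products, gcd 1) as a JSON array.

Z: 2·7+3·0 = 14 | 4·1+4·0+2·3+4·1 = 14
B: 2·0+3·6 = 18 | 4·1+4·3+2·1+4·0 = 18
R: 2·4+3·6 = 26 | 4·2+4·0+2·5+4·2 = 26
J: 2·6+3·0 = 12 | 4·0+4·1+2·0+4·2 = 12
M: 2·6+3·6 = 30 | 4·0+4·0+2·1+4·7 = 30
gcd(2,3,4,4,2,4) = 1

Coefficients: [2, 3, 4, 4, 2, 4]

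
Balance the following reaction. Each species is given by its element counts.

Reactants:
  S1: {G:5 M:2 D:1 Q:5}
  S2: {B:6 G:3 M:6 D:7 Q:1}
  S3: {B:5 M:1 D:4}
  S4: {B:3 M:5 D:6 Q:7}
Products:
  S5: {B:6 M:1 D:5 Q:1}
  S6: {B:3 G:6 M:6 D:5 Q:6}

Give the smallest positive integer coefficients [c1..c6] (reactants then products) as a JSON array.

B: 3·0+1·6+6·5+1·3 = 39 | 5·6+3·3 = 39
G: 3·5+1·3+6·0+1·0 = 18 | 5·0+3·6 = 18
M: 3·2+1·6+6·1+1·5 = 23 | 5·1+3·6 = 23
D: 3·1+1·7+6·4+1·6 = 40 | 5·5+3·5 = 40
Q: 3·5+1·1+6·0+1·7 = 23 | 5·1+3·6 = 23
gcd(3,1,6,1,5,3) = 1

Coefficients: [3, 1, 6, 1, 5, 3]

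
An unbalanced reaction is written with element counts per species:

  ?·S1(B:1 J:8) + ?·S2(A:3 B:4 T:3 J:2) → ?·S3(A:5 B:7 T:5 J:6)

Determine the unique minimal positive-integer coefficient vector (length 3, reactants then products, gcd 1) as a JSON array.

Coefficients: [1, 5, 3]

A: 1·0+5·3 = 15 | 3·5 = 15
B: 1·1+5·4 = 21 | 3·7 = 21
T: 1·0+5·3 = 15 | 3·5 = 15
J: 1·8+5·2 = 18 | 3·6 = 18
gcd(1,5,3) = 1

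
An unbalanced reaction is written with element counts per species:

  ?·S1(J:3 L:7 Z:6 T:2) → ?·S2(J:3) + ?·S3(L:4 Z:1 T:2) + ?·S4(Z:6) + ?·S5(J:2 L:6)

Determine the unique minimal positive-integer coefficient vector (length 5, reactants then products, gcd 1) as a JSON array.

Coefficients: [6, 4, 6, 5, 3]

J: 6·3 = 18 | 4·3+6·0+5·0+3·2 = 18
L: 6·7 = 42 | 4·0+6·4+5·0+3·6 = 42
Z: 6·6 = 36 | 4·0+6·1+5·6+3·0 = 36
T: 6·2 = 12 | 4·0+6·2+5·0+3·0 = 12
gcd(6,4,6,5,3) = 1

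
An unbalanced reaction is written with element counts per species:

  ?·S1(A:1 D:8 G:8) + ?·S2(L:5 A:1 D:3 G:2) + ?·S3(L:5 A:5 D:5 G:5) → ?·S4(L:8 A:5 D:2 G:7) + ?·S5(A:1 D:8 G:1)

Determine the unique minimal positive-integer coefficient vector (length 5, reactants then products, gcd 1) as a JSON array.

L: 1·0+3·5+5·5 = 40 | 5·8+4·0 = 40
A: 1·1+3·1+5·5 = 29 | 5·5+4·1 = 29
D: 1·8+3·3+5·5 = 42 | 5·2+4·8 = 42
G: 1·8+3·2+5·5 = 39 | 5·7+4·1 = 39
gcd(1,3,5,5,4) = 1

Coefficients: [1, 3, 5, 5, 4]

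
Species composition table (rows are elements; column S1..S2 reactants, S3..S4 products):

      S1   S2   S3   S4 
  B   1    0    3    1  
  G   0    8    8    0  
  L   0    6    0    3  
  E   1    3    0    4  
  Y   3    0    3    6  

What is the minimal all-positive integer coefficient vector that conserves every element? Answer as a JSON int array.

Coefficients: [5, 1, 1, 2]

B: 5·1+1·0 = 5 | 1·3+2·1 = 5
G: 5·0+1·8 = 8 | 1·8+2·0 = 8
L: 5·0+1·6 = 6 | 1·0+2·3 = 6
E: 5·1+1·3 = 8 | 1·0+2·4 = 8
Y: 5·3+1·0 = 15 | 1·3+2·6 = 15
gcd(5,1,1,2) = 1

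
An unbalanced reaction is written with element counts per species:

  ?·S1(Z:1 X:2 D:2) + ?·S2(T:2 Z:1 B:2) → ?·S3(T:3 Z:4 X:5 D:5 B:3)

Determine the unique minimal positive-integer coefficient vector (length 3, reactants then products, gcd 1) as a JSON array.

T: 5·0+3·2 = 6 | 2·3 = 6
Z: 5·1+3·1 = 8 | 2·4 = 8
X: 5·2+3·0 = 10 | 2·5 = 10
D: 5·2+3·0 = 10 | 2·5 = 10
B: 5·0+3·2 = 6 | 2·3 = 6
gcd(5,3,2) = 1

Coefficients: [5, 3, 2]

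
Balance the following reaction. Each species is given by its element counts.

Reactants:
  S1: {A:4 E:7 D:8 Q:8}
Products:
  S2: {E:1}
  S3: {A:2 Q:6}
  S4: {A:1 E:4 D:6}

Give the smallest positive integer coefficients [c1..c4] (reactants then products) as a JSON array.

Coefficients: [3, 5, 4, 4]

A: 3·4 = 12 | 5·0+4·2+4·1 = 12
E: 3·7 = 21 | 5·1+4·0+4·4 = 21
D: 3·8 = 24 | 5·0+4·0+4·6 = 24
Q: 3·8 = 24 | 5·0+4·6+4·0 = 24
gcd(3,5,4,4) = 1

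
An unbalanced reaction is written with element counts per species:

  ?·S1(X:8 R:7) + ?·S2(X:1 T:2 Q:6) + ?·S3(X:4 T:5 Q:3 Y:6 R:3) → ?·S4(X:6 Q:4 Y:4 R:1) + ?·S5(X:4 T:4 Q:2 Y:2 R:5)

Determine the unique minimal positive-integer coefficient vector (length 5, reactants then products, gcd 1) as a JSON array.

Coefficients: [3, 2, 4, 3, 6]

X: 3·8+2·1+4·4 = 42 | 3·6+6·4 = 42
T: 3·0+2·2+4·5 = 24 | 3·0+6·4 = 24
Q: 3·0+2·6+4·3 = 24 | 3·4+6·2 = 24
Y: 3·0+2·0+4·6 = 24 | 3·4+6·2 = 24
R: 3·7+2·0+4·3 = 33 | 3·1+6·5 = 33
gcd(3,2,4,3,6) = 1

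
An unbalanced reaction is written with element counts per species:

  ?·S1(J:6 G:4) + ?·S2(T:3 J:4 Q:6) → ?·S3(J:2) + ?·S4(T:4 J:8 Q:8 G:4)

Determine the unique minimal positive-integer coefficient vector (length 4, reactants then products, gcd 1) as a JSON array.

T: 3·0+4·3 = 12 | 5·0+3·4 = 12
J: 3·6+4·4 = 34 | 5·2+3·8 = 34
Q: 3·0+4·6 = 24 | 5·0+3·8 = 24
G: 3·4+4·0 = 12 | 5·0+3·4 = 12
gcd(3,4,5,3) = 1

Coefficients: [3, 4, 5, 3]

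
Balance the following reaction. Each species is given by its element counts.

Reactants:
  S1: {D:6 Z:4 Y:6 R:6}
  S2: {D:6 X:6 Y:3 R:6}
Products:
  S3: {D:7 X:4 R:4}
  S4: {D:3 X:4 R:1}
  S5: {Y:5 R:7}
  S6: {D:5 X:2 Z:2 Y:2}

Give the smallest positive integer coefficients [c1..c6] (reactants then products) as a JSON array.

D: 1·6+6·6 = 42 | 2·7+6·3+4·0+2·5 = 42
X: 1·0+6·6 = 36 | 2·4+6·4+4·0+2·2 = 36
Z: 1·4+6·0 = 4 | 2·0+6·0+4·0+2·2 = 4
Y: 1·6+6·3 = 24 | 2·0+6·0+4·5+2·2 = 24
R: 1·6+6·6 = 42 | 2·4+6·1+4·7+2·0 = 42
gcd(1,6,2,6,4,2) = 1

Coefficients: [1, 6, 2, 6, 4, 2]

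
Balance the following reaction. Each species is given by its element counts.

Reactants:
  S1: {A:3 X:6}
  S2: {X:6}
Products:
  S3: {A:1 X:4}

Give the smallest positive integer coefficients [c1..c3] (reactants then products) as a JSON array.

Coefficients: [1, 1, 3]

A: 1·3+1·0 = 3 | 3·1 = 3
X: 1·6+1·6 = 12 | 3·4 = 12
gcd(1,1,3) = 1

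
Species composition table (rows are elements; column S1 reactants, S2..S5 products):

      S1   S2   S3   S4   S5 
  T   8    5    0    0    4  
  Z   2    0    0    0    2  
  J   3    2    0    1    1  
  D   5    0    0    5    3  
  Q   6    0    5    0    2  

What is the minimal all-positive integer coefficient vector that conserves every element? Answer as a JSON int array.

Coefficients: [5, 4, 4, 2, 5]

T: 5·8 = 40 | 4·5+4·0+2·0+5·4 = 40
Z: 5·2 = 10 | 4·0+4·0+2·0+5·2 = 10
J: 5·3 = 15 | 4·2+4·0+2·1+5·1 = 15
D: 5·5 = 25 | 4·0+4·0+2·5+5·3 = 25
Q: 5·6 = 30 | 4·0+4·5+2·0+5·2 = 30
gcd(5,4,4,2,5) = 1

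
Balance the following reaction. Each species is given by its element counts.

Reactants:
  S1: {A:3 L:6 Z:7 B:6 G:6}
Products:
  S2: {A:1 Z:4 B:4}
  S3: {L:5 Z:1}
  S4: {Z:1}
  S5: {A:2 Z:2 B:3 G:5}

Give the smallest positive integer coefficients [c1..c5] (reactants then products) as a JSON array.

A: 5·3 = 15 | 3·1+6·0+5·0+6·2 = 15
L: 5·6 = 30 | 3·0+6·5+5·0+6·0 = 30
Z: 5·7 = 35 | 3·4+6·1+5·1+6·2 = 35
B: 5·6 = 30 | 3·4+6·0+5·0+6·3 = 30
G: 5·6 = 30 | 3·0+6·0+5·0+6·5 = 30
gcd(5,3,6,5,6) = 1

Coefficients: [5, 3, 6, 5, 6]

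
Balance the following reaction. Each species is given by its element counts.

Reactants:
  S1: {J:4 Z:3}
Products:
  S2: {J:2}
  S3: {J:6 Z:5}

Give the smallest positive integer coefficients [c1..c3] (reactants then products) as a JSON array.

Coefficients: [5, 1, 3]

J: 5·4 = 20 | 1·2+3·6 = 20
Z: 5·3 = 15 | 1·0+3·5 = 15
gcd(5,1,3) = 1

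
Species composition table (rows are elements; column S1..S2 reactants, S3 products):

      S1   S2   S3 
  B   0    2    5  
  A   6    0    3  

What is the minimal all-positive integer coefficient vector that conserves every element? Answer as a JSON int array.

Coefficients: [1, 5, 2]

B: 1·0+5·2 = 10 | 2·5 = 10
A: 1·6+5·0 = 6 | 2·3 = 6
gcd(1,5,2) = 1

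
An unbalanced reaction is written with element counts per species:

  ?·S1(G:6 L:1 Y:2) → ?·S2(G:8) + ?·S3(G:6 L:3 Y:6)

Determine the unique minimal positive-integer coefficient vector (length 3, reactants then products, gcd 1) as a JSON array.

Coefficients: [6, 3, 2]

G: 6·6 = 36 | 3·8+2·6 = 36
L: 6·1 = 6 | 3·0+2·3 = 6
Y: 6·2 = 12 | 3·0+2·6 = 12
gcd(6,3,2) = 1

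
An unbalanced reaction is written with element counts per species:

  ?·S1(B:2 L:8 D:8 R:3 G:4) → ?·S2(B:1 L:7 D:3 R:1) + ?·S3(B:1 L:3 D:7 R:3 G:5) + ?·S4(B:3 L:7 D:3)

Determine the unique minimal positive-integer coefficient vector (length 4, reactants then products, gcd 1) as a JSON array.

Coefficients: [5, 3, 4, 1]

B: 5·2 = 10 | 3·1+4·1+1·3 = 10
L: 5·8 = 40 | 3·7+4·3+1·7 = 40
D: 5·8 = 40 | 3·3+4·7+1·3 = 40
R: 5·3 = 15 | 3·1+4·3+1·0 = 15
G: 5·4 = 20 | 3·0+4·5+1·0 = 20
gcd(5,3,4,1) = 1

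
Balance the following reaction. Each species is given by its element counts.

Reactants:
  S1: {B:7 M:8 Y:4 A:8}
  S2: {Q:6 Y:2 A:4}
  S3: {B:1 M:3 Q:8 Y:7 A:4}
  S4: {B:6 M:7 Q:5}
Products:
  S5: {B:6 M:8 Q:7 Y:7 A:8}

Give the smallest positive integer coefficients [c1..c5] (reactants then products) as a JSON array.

B: 3·7+1·0+3·1+1·6 = 30 | 5·6 = 30
M: 3·8+1·0+3·3+1·7 = 40 | 5·8 = 40
Q: 3·0+1·6+3·8+1·5 = 35 | 5·7 = 35
Y: 3·4+1·2+3·7+1·0 = 35 | 5·7 = 35
A: 3·8+1·4+3·4+1·0 = 40 | 5·8 = 40
gcd(3,1,3,1,5) = 1

Coefficients: [3, 1, 3, 1, 5]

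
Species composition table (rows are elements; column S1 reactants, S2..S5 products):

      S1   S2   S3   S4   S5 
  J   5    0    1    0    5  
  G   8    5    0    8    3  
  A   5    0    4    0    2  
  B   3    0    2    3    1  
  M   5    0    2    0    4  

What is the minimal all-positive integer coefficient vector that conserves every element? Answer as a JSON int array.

Coefficients: [6, 5, 5, 1, 5]

J: 6·5 = 30 | 5·0+5·1+1·0+5·5 = 30
G: 6·8 = 48 | 5·5+5·0+1·8+5·3 = 48
A: 6·5 = 30 | 5·0+5·4+1·0+5·2 = 30
B: 6·3 = 18 | 5·0+5·2+1·3+5·1 = 18
M: 6·5 = 30 | 5·0+5·2+1·0+5·4 = 30
gcd(6,5,5,1,5) = 1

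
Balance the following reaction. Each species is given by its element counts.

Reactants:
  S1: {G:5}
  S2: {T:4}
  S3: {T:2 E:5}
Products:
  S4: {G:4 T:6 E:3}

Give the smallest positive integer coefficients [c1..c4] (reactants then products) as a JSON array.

Coefficients: [4, 6, 3, 5]

G: 4·5+6·0+3·0 = 20 | 5·4 = 20
T: 4·0+6·4+3·2 = 30 | 5·6 = 30
E: 4·0+6·0+3·5 = 15 | 5·3 = 15
gcd(4,6,3,5) = 1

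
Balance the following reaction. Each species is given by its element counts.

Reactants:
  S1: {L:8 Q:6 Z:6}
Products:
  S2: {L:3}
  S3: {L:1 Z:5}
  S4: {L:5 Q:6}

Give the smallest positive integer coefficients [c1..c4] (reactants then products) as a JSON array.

Coefficients: [5, 3, 6, 5]

L: 5·8 = 40 | 3·3+6·1+5·5 = 40
Q: 5·6 = 30 | 3·0+6·0+5·6 = 30
Z: 5·6 = 30 | 3·0+6·5+5·0 = 30
gcd(5,3,6,5) = 1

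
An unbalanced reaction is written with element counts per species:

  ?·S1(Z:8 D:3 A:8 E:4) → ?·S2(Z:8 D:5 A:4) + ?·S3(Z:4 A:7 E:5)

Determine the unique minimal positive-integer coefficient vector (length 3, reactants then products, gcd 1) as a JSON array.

Coefficients: [5, 3, 4]

Z: 5·8 = 40 | 3·8+4·4 = 40
D: 5·3 = 15 | 3·5+4·0 = 15
A: 5·8 = 40 | 3·4+4·7 = 40
E: 5·4 = 20 | 3·0+4·5 = 20
gcd(5,3,4) = 1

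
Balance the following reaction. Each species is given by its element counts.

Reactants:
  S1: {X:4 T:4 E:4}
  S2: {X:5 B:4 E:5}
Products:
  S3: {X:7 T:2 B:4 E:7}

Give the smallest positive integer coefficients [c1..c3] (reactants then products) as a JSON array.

Coefficients: [1, 2, 2]

X: 1·4+2·5 = 14 | 2·7 = 14
T: 1·4+2·0 = 4 | 2·2 = 4
B: 1·0+2·4 = 8 | 2·4 = 8
E: 1·4+2·5 = 14 | 2·7 = 14
gcd(1,2,2) = 1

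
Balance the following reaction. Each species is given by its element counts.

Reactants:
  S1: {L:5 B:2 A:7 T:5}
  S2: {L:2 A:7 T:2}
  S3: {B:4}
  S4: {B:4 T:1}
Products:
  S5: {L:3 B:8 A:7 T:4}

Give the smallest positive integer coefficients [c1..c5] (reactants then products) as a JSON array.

L: 2·5+4·2+5·0+6·0 = 18 | 6·3 = 18
B: 2·2+4·0+5·4+6·4 = 48 | 6·8 = 48
A: 2·7+4·7+5·0+6·0 = 42 | 6·7 = 42
T: 2·5+4·2+5·0+6·1 = 24 | 6·4 = 24
gcd(2,4,5,6,6) = 1

Coefficients: [2, 4, 5, 6, 6]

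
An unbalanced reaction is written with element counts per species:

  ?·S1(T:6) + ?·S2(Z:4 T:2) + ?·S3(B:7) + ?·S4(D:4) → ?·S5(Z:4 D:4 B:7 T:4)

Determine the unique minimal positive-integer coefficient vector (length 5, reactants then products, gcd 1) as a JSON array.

Coefficients: [1, 3, 3, 3, 3]

Z: 1·0+3·4+3·0+3·0 = 12 | 3·4 = 12
D: 1·0+3·0+3·0+3·4 = 12 | 3·4 = 12
B: 1·0+3·0+3·7+3·0 = 21 | 3·7 = 21
T: 1·6+3·2+3·0+3·0 = 12 | 3·4 = 12
gcd(1,3,3,3,3) = 1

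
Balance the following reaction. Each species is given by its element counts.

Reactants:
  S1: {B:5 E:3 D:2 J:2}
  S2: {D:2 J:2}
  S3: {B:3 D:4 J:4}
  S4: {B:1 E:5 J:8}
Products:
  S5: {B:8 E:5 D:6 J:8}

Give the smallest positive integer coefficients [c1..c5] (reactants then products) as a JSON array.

B: 5·5+3·0+2·3+1·1 = 32 | 4·8 = 32
E: 5·3+3·0+2·0+1·5 = 20 | 4·5 = 20
D: 5·2+3·2+2·4+1·0 = 24 | 4·6 = 24
J: 5·2+3·2+2·4+1·8 = 32 | 4·8 = 32
gcd(5,3,2,1,4) = 1

Coefficients: [5, 3, 2, 1, 4]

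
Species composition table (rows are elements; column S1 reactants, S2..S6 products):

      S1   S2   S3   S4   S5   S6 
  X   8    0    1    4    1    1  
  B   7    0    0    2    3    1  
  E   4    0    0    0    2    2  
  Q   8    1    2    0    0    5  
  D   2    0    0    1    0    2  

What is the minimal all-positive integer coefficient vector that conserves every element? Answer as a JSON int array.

Coefficients: [2, 3, 4, 2, 3, 1]

X: 2·8 = 16 | 3·0+4·1+2·4+3·1+1·1 = 16
B: 2·7 = 14 | 3·0+4·0+2·2+3·3+1·1 = 14
E: 2·4 = 8 | 3·0+4·0+2·0+3·2+1·2 = 8
Q: 2·8 = 16 | 3·1+4·2+2·0+3·0+1·5 = 16
D: 2·2 = 4 | 3·0+4·0+2·1+3·0+1·2 = 4
gcd(2,3,4,2,3,1) = 1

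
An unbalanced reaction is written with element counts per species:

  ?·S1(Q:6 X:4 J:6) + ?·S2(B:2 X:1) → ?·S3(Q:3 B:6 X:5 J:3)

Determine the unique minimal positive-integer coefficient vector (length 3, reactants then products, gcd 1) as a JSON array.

Q: 1·6+6·0 = 6 | 2·3 = 6
B: 1·0+6·2 = 12 | 2·6 = 12
X: 1·4+6·1 = 10 | 2·5 = 10
J: 1·6+6·0 = 6 | 2·3 = 6
gcd(1,6,2) = 1

Coefficients: [1, 6, 2]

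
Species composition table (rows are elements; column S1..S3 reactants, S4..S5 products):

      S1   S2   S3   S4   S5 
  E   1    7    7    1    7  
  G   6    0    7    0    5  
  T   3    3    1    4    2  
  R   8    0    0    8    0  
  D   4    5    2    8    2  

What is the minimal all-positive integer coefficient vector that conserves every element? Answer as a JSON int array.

E: 3·1+4·7+1·7 = 38 | 3·1+5·7 = 38
G: 3·6+4·0+1·7 = 25 | 3·0+5·5 = 25
T: 3·3+4·3+1·1 = 22 | 3·4+5·2 = 22
R: 3·8+4·0+1·0 = 24 | 3·8+5·0 = 24
D: 3·4+4·5+1·2 = 34 | 3·8+5·2 = 34
gcd(3,4,1,3,5) = 1

Coefficients: [3, 4, 1, 3, 5]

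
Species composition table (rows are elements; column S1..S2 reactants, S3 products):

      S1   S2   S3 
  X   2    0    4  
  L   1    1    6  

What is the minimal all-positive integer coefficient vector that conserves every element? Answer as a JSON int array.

X: 2·2+4·0 = 4 | 1·4 = 4
L: 2·1+4·1 = 6 | 1·6 = 6
gcd(2,4,1) = 1

Coefficients: [2, 4, 1]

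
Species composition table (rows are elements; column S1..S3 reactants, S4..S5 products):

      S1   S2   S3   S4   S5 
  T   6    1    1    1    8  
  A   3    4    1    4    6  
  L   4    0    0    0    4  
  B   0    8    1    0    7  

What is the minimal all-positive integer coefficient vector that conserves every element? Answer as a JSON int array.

Coefficients: [3, 2, 5, 1, 3]

T: 3·6+2·1+5·1 = 25 | 1·1+3·8 = 25
A: 3·3+2·4+5·1 = 22 | 1·4+3·6 = 22
L: 3·4+2·0+5·0 = 12 | 1·0+3·4 = 12
B: 3·0+2·8+5·1 = 21 | 1·0+3·7 = 21
gcd(3,2,5,1,3) = 1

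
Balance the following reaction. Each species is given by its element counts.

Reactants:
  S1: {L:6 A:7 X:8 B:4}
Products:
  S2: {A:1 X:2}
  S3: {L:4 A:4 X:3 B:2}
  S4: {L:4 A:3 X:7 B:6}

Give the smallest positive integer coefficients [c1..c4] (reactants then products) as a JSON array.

Coefficients: [4, 5, 5, 1]

L: 4·6 = 24 | 5·0+5·4+1·4 = 24
A: 4·7 = 28 | 5·1+5·4+1·3 = 28
X: 4·8 = 32 | 5·2+5·3+1·7 = 32
B: 4·4 = 16 | 5·0+5·2+1·6 = 16
gcd(4,5,5,1) = 1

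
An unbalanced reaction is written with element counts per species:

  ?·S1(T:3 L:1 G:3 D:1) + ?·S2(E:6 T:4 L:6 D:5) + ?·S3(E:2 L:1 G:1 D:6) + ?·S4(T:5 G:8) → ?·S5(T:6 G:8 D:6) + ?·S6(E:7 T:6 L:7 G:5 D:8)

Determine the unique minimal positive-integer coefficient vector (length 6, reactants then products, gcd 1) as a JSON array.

E: 5·0+3·6+5·2+3·0 = 28 | 3·0+4·7 = 28
T: 5·3+3·4+5·0+3·5 = 42 | 3·6+4·6 = 42
L: 5·1+3·6+5·1+3·0 = 28 | 3·0+4·7 = 28
G: 5·3+3·0+5·1+3·8 = 44 | 3·8+4·5 = 44
D: 5·1+3·5+5·6+3·0 = 50 | 3·6+4·8 = 50
gcd(5,3,5,3,3,4) = 1

Coefficients: [5, 3, 5, 3, 3, 4]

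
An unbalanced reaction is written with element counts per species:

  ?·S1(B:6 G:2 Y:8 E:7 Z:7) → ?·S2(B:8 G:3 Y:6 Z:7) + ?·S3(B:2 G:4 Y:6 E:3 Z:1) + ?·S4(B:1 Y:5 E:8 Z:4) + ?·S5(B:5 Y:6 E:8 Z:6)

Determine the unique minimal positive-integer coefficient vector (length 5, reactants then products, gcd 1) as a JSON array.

B: 5·6 = 30 | 2·8+1·2+2·1+2·5 = 30
G: 5·2 = 10 | 2·3+1·4+2·0+2·0 = 10
Y: 5·8 = 40 | 2·6+1·6+2·5+2·6 = 40
E: 5·7 = 35 | 2·0+1·3+2·8+2·8 = 35
Z: 5·7 = 35 | 2·7+1·1+2·4+2·6 = 35
gcd(5,2,1,2,2) = 1

Coefficients: [5, 2, 1, 2, 2]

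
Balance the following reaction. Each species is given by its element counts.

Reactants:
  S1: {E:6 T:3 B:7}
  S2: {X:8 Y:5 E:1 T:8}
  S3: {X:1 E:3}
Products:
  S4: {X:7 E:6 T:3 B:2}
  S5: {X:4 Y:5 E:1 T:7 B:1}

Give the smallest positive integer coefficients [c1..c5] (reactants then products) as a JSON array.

X: 1·0+3·8+2·1 = 26 | 2·7+3·4 = 26
Y: 1·0+3·5+2·0 = 15 | 2·0+3·5 = 15
E: 1·6+3·1+2·3 = 15 | 2·6+3·1 = 15
T: 1·3+3·8+2·0 = 27 | 2·3+3·7 = 27
B: 1·7+3·0+2·0 = 7 | 2·2+3·1 = 7
gcd(1,3,2,2,3) = 1

Coefficients: [1, 3, 2, 2, 3]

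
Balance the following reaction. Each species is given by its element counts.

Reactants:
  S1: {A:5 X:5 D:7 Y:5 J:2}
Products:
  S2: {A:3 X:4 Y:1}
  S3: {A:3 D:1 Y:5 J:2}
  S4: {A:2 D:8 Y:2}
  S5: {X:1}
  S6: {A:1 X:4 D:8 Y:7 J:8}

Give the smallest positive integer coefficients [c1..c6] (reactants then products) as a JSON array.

Coefficients: [6, 5, 2, 4, 6, 1]

A: 6·5 = 30 | 5·3+2·3+4·2+6·0+1·1 = 30
X: 6·5 = 30 | 5·4+2·0+4·0+6·1+1·4 = 30
D: 6·7 = 42 | 5·0+2·1+4·8+6·0+1·8 = 42
Y: 6·5 = 30 | 5·1+2·5+4·2+6·0+1·7 = 30
J: 6·2 = 12 | 5·0+2·2+4·0+6·0+1·8 = 12
gcd(6,5,2,4,6,1) = 1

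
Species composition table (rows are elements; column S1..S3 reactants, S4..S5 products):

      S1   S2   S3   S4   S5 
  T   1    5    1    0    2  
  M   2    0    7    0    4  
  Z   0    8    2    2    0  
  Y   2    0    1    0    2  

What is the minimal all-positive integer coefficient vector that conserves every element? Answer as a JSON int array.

Coefficients: [5, 1, 2, 6, 6]

T: 5·1+1·5+2·1 = 12 | 6·0+6·2 = 12
M: 5·2+1·0+2·7 = 24 | 6·0+6·4 = 24
Z: 5·0+1·8+2·2 = 12 | 6·2+6·0 = 12
Y: 5·2+1·0+2·1 = 12 | 6·0+6·2 = 12
gcd(5,1,2,6,6) = 1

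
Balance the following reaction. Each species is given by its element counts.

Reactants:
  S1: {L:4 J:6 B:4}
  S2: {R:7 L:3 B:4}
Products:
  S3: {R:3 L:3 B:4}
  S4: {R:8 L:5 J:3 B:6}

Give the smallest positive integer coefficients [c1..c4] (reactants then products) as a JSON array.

R: 2·0+5·7 = 35 | 1·3+4·8 = 35
L: 2·4+5·3 = 23 | 1·3+4·5 = 23
J: 2·6+5·0 = 12 | 1·0+4·3 = 12
B: 2·4+5·4 = 28 | 1·4+4·6 = 28
gcd(2,5,1,4) = 1

Coefficients: [2, 5, 1, 4]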